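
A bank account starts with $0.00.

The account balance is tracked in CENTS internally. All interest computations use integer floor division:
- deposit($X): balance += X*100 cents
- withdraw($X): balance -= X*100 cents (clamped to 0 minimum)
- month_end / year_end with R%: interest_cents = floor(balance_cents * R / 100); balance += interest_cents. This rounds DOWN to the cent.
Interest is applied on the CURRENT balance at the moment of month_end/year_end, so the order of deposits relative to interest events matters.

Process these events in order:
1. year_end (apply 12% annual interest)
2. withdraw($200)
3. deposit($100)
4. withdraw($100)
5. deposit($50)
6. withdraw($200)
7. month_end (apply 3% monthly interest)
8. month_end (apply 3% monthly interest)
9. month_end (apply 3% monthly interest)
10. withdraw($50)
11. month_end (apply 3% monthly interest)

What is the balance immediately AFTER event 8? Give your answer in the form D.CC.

Answer: 0.00

Derivation:
After 1 (year_end (apply 12% annual interest)): balance=$0.00 total_interest=$0.00
After 2 (withdraw($200)): balance=$0.00 total_interest=$0.00
After 3 (deposit($100)): balance=$100.00 total_interest=$0.00
After 4 (withdraw($100)): balance=$0.00 total_interest=$0.00
After 5 (deposit($50)): balance=$50.00 total_interest=$0.00
After 6 (withdraw($200)): balance=$0.00 total_interest=$0.00
After 7 (month_end (apply 3% monthly interest)): balance=$0.00 total_interest=$0.00
After 8 (month_end (apply 3% monthly interest)): balance=$0.00 total_interest=$0.00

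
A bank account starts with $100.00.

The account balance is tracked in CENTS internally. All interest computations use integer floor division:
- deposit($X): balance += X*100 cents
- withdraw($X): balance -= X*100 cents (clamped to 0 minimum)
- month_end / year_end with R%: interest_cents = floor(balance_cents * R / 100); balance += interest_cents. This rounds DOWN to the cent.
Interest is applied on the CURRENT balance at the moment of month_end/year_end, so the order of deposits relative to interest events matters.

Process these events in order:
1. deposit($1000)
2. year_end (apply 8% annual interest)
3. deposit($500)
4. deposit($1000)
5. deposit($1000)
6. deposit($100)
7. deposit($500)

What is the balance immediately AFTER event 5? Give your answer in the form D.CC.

Answer: 3688.00

Derivation:
After 1 (deposit($1000)): balance=$1100.00 total_interest=$0.00
After 2 (year_end (apply 8% annual interest)): balance=$1188.00 total_interest=$88.00
After 3 (deposit($500)): balance=$1688.00 total_interest=$88.00
After 4 (deposit($1000)): balance=$2688.00 total_interest=$88.00
After 5 (deposit($1000)): balance=$3688.00 total_interest=$88.00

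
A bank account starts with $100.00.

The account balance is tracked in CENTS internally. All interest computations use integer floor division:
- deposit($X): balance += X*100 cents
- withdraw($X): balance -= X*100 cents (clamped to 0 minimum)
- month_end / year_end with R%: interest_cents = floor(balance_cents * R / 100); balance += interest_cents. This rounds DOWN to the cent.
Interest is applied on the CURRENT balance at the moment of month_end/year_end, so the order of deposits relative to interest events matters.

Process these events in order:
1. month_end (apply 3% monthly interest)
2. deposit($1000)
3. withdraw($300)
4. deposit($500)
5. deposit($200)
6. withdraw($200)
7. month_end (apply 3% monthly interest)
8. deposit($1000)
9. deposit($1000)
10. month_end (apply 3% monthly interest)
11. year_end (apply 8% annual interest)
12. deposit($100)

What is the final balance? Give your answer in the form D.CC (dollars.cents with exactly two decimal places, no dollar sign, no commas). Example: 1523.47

After 1 (month_end (apply 3% monthly interest)): balance=$103.00 total_interest=$3.00
After 2 (deposit($1000)): balance=$1103.00 total_interest=$3.00
After 3 (withdraw($300)): balance=$803.00 total_interest=$3.00
After 4 (deposit($500)): balance=$1303.00 total_interest=$3.00
After 5 (deposit($200)): balance=$1503.00 total_interest=$3.00
After 6 (withdraw($200)): balance=$1303.00 total_interest=$3.00
After 7 (month_end (apply 3% monthly interest)): balance=$1342.09 total_interest=$42.09
After 8 (deposit($1000)): balance=$2342.09 total_interest=$42.09
After 9 (deposit($1000)): balance=$3342.09 total_interest=$42.09
After 10 (month_end (apply 3% monthly interest)): balance=$3442.35 total_interest=$142.35
After 11 (year_end (apply 8% annual interest)): balance=$3717.73 total_interest=$417.73
After 12 (deposit($100)): balance=$3817.73 total_interest=$417.73

Answer: 3817.73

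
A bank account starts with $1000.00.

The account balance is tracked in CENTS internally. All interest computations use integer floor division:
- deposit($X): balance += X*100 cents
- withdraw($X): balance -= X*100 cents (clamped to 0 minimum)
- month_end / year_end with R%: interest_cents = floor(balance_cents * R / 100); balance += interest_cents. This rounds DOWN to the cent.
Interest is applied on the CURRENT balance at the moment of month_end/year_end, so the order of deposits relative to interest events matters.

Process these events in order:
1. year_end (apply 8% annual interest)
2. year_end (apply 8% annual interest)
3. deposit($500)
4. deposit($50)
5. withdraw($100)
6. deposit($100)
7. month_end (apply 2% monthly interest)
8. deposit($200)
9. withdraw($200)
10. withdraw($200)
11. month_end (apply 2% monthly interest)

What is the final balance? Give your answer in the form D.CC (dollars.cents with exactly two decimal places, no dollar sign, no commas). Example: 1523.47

After 1 (year_end (apply 8% annual interest)): balance=$1080.00 total_interest=$80.00
After 2 (year_end (apply 8% annual interest)): balance=$1166.40 total_interest=$166.40
After 3 (deposit($500)): balance=$1666.40 total_interest=$166.40
After 4 (deposit($50)): balance=$1716.40 total_interest=$166.40
After 5 (withdraw($100)): balance=$1616.40 total_interest=$166.40
After 6 (deposit($100)): balance=$1716.40 total_interest=$166.40
After 7 (month_end (apply 2% monthly interest)): balance=$1750.72 total_interest=$200.72
After 8 (deposit($200)): balance=$1950.72 total_interest=$200.72
After 9 (withdraw($200)): balance=$1750.72 total_interest=$200.72
After 10 (withdraw($200)): balance=$1550.72 total_interest=$200.72
After 11 (month_end (apply 2% monthly interest)): balance=$1581.73 total_interest=$231.73

Answer: 1581.73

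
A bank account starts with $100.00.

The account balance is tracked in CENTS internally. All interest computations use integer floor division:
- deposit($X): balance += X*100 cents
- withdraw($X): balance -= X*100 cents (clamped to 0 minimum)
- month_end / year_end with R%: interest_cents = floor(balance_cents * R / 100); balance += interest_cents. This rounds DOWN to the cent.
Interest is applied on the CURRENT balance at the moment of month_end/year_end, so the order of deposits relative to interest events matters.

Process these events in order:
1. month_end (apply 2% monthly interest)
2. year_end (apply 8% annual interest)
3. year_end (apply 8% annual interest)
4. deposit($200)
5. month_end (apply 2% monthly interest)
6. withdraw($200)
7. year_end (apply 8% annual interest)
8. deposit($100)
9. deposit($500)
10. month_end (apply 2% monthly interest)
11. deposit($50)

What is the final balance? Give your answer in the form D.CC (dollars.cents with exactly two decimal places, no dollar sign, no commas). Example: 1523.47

After 1 (month_end (apply 2% monthly interest)): balance=$102.00 total_interest=$2.00
After 2 (year_end (apply 8% annual interest)): balance=$110.16 total_interest=$10.16
After 3 (year_end (apply 8% annual interest)): balance=$118.97 total_interest=$18.97
After 4 (deposit($200)): balance=$318.97 total_interest=$18.97
After 5 (month_end (apply 2% monthly interest)): balance=$325.34 total_interest=$25.34
After 6 (withdraw($200)): balance=$125.34 total_interest=$25.34
After 7 (year_end (apply 8% annual interest)): balance=$135.36 total_interest=$35.36
After 8 (deposit($100)): balance=$235.36 total_interest=$35.36
After 9 (deposit($500)): balance=$735.36 total_interest=$35.36
After 10 (month_end (apply 2% monthly interest)): balance=$750.06 total_interest=$50.06
After 11 (deposit($50)): balance=$800.06 total_interest=$50.06

Answer: 800.06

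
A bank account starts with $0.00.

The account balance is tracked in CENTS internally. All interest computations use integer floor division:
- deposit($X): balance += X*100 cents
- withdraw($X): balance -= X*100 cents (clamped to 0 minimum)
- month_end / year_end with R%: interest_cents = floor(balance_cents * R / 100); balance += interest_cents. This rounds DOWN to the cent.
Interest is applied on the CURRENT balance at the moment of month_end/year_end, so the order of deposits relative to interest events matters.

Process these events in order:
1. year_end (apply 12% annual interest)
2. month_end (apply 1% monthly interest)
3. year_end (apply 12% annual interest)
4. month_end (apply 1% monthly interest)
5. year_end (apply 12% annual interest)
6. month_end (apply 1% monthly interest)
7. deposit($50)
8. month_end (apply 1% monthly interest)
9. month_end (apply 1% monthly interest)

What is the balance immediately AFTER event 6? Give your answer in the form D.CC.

After 1 (year_end (apply 12% annual interest)): balance=$0.00 total_interest=$0.00
After 2 (month_end (apply 1% monthly interest)): balance=$0.00 total_interest=$0.00
After 3 (year_end (apply 12% annual interest)): balance=$0.00 total_interest=$0.00
After 4 (month_end (apply 1% monthly interest)): balance=$0.00 total_interest=$0.00
After 5 (year_end (apply 12% annual interest)): balance=$0.00 total_interest=$0.00
After 6 (month_end (apply 1% monthly interest)): balance=$0.00 total_interest=$0.00

Answer: 0.00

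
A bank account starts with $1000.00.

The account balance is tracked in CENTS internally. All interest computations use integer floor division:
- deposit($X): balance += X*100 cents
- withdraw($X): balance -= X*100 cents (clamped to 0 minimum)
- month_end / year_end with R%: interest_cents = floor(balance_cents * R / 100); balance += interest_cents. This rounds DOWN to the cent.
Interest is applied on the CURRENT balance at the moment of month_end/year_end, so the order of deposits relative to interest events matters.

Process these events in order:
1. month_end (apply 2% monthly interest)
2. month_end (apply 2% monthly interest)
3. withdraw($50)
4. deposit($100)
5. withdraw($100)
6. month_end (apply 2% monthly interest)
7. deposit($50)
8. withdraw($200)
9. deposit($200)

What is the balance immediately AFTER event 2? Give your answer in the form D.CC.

After 1 (month_end (apply 2% monthly interest)): balance=$1020.00 total_interest=$20.00
After 2 (month_end (apply 2% monthly interest)): balance=$1040.40 total_interest=$40.40

Answer: 1040.40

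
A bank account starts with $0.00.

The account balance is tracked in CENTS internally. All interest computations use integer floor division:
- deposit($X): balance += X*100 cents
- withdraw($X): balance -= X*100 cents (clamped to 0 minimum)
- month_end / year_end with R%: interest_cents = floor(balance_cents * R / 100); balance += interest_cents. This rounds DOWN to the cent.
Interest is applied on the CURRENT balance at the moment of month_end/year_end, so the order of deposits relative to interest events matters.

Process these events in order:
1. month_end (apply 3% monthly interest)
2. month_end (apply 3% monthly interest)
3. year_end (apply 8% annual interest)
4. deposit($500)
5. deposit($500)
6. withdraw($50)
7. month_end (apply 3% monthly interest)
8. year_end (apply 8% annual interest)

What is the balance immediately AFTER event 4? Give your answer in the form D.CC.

After 1 (month_end (apply 3% monthly interest)): balance=$0.00 total_interest=$0.00
After 2 (month_end (apply 3% monthly interest)): balance=$0.00 total_interest=$0.00
After 3 (year_end (apply 8% annual interest)): balance=$0.00 total_interest=$0.00
After 4 (deposit($500)): balance=$500.00 total_interest=$0.00

Answer: 500.00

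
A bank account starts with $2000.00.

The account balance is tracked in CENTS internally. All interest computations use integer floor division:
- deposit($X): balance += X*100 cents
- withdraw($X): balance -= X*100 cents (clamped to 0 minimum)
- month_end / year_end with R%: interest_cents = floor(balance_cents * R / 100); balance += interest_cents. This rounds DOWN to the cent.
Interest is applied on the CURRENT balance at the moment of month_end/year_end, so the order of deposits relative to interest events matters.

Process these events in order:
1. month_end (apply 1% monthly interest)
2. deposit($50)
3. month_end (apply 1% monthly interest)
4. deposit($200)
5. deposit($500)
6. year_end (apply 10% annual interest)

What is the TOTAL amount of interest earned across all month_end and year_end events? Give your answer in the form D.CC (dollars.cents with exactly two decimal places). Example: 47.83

Answer: 319.77

Derivation:
After 1 (month_end (apply 1% monthly interest)): balance=$2020.00 total_interest=$20.00
After 2 (deposit($50)): balance=$2070.00 total_interest=$20.00
After 3 (month_end (apply 1% monthly interest)): balance=$2090.70 total_interest=$40.70
After 4 (deposit($200)): balance=$2290.70 total_interest=$40.70
After 5 (deposit($500)): balance=$2790.70 total_interest=$40.70
After 6 (year_end (apply 10% annual interest)): balance=$3069.77 total_interest=$319.77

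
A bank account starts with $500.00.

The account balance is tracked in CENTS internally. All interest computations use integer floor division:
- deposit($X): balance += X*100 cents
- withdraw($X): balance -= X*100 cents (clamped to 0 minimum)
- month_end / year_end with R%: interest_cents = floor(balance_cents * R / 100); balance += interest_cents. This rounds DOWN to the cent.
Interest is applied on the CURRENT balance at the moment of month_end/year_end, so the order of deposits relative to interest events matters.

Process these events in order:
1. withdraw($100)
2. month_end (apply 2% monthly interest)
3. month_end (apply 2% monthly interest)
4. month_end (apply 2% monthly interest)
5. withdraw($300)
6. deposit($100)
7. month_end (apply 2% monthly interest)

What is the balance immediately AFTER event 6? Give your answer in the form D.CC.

Answer: 224.48

Derivation:
After 1 (withdraw($100)): balance=$400.00 total_interest=$0.00
After 2 (month_end (apply 2% monthly interest)): balance=$408.00 total_interest=$8.00
After 3 (month_end (apply 2% monthly interest)): balance=$416.16 total_interest=$16.16
After 4 (month_end (apply 2% monthly interest)): balance=$424.48 total_interest=$24.48
After 5 (withdraw($300)): balance=$124.48 total_interest=$24.48
After 6 (deposit($100)): balance=$224.48 total_interest=$24.48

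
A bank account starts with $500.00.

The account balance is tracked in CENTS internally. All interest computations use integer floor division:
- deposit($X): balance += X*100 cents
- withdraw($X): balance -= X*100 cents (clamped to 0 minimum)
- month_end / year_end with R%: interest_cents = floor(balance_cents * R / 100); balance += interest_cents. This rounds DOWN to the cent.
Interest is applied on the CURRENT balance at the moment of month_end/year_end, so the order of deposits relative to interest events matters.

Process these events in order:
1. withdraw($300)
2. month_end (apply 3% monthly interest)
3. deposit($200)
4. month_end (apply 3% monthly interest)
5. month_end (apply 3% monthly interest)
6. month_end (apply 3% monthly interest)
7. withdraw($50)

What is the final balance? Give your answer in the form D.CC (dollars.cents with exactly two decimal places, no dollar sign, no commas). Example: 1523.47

After 1 (withdraw($300)): balance=$200.00 total_interest=$0.00
After 2 (month_end (apply 3% monthly interest)): balance=$206.00 total_interest=$6.00
After 3 (deposit($200)): balance=$406.00 total_interest=$6.00
After 4 (month_end (apply 3% monthly interest)): balance=$418.18 total_interest=$18.18
After 5 (month_end (apply 3% monthly interest)): balance=$430.72 total_interest=$30.72
After 6 (month_end (apply 3% monthly interest)): balance=$443.64 total_interest=$43.64
After 7 (withdraw($50)): balance=$393.64 total_interest=$43.64

Answer: 393.64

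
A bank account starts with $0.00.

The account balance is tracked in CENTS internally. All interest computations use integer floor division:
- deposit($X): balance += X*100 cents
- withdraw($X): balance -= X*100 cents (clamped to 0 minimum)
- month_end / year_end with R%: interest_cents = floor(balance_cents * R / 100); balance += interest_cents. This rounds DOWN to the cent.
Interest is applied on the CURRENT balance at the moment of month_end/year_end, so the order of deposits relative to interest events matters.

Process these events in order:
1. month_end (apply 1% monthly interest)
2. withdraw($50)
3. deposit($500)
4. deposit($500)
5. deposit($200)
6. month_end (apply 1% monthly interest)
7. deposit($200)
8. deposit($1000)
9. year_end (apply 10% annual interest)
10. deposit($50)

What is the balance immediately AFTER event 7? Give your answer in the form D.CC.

After 1 (month_end (apply 1% monthly interest)): balance=$0.00 total_interest=$0.00
After 2 (withdraw($50)): balance=$0.00 total_interest=$0.00
After 3 (deposit($500)): balance=$500.00 total_interest=$0.00
After 4 (deposit($500)): balance=$1000.00 total_interest=$0.00
After 5 (deposit($200)): balance=$1200.00 total_interest=$0.00
After 6 (month_end (apply 1% monthly interest)): balance=$1212.00 total_interest=$12.00
After 7 (deposit($200)): balance=$1412.00 total_interest=$12.00

Answer: 1412.00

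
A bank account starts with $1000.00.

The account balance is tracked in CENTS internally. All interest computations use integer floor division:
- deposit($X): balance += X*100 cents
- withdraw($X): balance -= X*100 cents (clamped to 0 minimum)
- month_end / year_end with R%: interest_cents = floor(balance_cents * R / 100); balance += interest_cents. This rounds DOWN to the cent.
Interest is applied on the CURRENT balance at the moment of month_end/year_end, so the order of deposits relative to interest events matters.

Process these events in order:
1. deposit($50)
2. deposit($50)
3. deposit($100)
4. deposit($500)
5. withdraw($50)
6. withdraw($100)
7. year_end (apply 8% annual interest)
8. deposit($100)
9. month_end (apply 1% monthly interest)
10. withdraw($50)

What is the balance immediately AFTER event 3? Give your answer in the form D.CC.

After 1 (deposit($50)): balance=$1050.00 total_interest=$0.00
After 2 (deposit($50)): balance=$1100.00 total_interest=$0.00
After 3 (deposit($100)): balance=$1200.00 total_interest=$0.00

Answer: 1200.00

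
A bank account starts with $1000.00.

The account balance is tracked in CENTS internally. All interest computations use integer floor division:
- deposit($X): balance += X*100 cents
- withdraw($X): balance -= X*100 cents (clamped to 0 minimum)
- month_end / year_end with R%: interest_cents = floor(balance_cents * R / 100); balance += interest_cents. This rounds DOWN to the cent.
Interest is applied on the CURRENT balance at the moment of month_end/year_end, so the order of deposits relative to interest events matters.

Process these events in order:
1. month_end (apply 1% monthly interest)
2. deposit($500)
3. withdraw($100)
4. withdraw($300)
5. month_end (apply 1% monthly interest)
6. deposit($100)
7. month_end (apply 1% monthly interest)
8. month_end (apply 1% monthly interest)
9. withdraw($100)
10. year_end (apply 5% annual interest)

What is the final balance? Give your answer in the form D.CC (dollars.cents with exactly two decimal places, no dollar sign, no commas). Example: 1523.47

After 1 (month_end (apply 1% monthly interest)): balance=$1010.00 total_interest=$10.00
After 2 (deposit($500)): balance=$1510.00 total_interest=$10.00
After 3 (withdraw($100)): balance=$1410.00 total_interest=$10.00
After 4 (withdraw($300)): balance=$1110.00 total_interest=$10.00
After 5 (month_end (apply 1% monthly interest)): balance=$1121.10 total_interest=$21.10
After 6 (deposit($100)): balance=$1221.10 total_interest=$21.10
After 7 (month_end (apply 1% monthly interest)): balance=$1233.31 total_interest=$33.31
After 8 (month_end (apply 1% monthly interest)): balance=$1245.64 total_interest=$45.64
After 9 (withdraw($100)): balance=$1145.64 total_interest=$45.64
After 10 (year_end (apply 5% annual interest)): balance=$1202.92 total_interest=$102.92

Answer: 1202.92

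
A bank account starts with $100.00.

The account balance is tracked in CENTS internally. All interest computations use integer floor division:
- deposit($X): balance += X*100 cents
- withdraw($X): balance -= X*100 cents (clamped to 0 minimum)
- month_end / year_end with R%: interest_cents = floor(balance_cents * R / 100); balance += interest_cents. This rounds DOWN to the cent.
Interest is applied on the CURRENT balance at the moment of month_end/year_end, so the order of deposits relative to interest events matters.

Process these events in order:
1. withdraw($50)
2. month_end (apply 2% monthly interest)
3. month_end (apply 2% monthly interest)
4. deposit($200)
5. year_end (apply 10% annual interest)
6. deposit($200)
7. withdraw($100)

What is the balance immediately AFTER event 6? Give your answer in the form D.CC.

Answer: 477.22

Derivation:
After 1 (withdraw($50)): balance=$50.00 total_interest=$0.00
After 2 (month_end (apply 2% monthly interest)): balance=$51.00 total_interest=$1.00
After 3 (month_end (apply 2% monthly interest)): balance=$52.02 total_interest=$2.02
After 4 (deposit($200)): balance=$252.02 total_interest=$2.02
After 5 (year_end (apply 10% annual interest)): balance=$277.22 total_interest=$27.22
After 6 (deposit($200)): balance=$477.22 total_interest=$27.22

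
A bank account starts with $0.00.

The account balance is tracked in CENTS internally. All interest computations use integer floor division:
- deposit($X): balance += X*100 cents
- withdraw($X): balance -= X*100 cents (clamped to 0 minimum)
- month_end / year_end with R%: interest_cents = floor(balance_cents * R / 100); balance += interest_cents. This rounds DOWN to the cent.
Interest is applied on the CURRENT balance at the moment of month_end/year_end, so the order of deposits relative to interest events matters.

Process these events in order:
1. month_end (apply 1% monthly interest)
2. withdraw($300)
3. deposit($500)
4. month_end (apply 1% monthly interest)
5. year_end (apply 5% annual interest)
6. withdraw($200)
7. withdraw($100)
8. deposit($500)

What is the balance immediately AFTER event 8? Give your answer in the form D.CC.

Answer: 730.25

Derivation:
After 1 (month_end (apply 1% monthly interest)): balance=$0.00 total_interest=$0.00
After 2 (withdraw($300)): balance=$0.00 total_interest=$0.00
After 3 (deposit($500)): balance=$500.00 total_interest=$0.00
After 4 (month_end (apply 1% monthly interest)): balance=$505.00 total_interest=$5.00
After 5 (year_end (apply 5% annual interest)): balance=$530.25 total_interest=$30.25
After 6 (withdraw($200)): balance=$330.25 total_interest=$30.25
After 7 (withdraw($100)): balance=$230.25 total_interest=$30.25
After 8 (deposit($500)): balance=$730.25 total_interest=$30.25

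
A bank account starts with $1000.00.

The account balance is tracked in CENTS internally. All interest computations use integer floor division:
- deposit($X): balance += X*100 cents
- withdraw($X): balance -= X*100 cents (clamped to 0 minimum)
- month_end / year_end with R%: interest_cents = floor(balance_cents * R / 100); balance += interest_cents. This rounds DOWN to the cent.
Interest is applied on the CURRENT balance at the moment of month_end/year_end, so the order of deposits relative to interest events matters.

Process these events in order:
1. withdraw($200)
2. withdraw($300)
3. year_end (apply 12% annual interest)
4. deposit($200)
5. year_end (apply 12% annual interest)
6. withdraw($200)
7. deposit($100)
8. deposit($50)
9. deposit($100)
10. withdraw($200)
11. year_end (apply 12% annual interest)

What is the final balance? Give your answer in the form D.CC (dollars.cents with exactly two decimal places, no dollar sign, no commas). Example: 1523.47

After 1 (withdraw($200)): balance=$800.00 total_interest=$0.00
After 2 (withdraw($300)): balance=$500.00 total_interest=$0.00
After 3 (year_end (apply 12% annual interest)): balance=$560.00 total_interest=$60.00
After 4 (deposit($200)): balance=$760.00 total_interest=$60.00
After 5 (year_end (apply 12% annual interest)): balance=$851.20 total_interest=$151.20
After 6 (withdraw($200)): balance=$651.20 total_interest=$151.20
After 7 (deposit($100)): balance=$751.20 total_interest=$151.20
After 8 (deposit($50)): balance=$801.20 total_interest=$151.20
After 9 (deposit($100)): balance=$901.20 total_interest=$151.20
After 10 (withdraw($200)): balance=$701.20 total_interest=$151.20
After 11 (year_end (apply 12% annual interest)): balance=$785.34 total_interest=$235.34

Answer: 785.34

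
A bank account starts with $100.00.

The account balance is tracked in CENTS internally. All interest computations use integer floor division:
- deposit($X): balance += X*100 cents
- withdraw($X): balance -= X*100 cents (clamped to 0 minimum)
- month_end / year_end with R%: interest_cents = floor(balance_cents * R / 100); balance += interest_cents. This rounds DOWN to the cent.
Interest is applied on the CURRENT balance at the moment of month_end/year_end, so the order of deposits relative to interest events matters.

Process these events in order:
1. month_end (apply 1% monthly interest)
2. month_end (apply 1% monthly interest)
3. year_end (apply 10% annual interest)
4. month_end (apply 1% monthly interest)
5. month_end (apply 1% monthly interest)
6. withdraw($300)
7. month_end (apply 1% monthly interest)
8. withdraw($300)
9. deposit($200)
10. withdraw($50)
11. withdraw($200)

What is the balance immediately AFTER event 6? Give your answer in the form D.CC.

After 1 (month_end (apply 1% monthly interest)): balance=$101.00 total_interest=$1.00
After 2 (month_end (apply 1% monthly interest)): balance=$102.01 total_interest=$2.01
After 3 (year_end (apply 10% annual interest)): balance=$112.21 total_interest=$12.21
After 4 (month_end (apply 1% monthly interest)): balance=$113.33 total_interest=$13.33
After 5 (month_end (apply 1% monthly interest)): balance=$114.46 total_interest=$14.46
After 6 (withdraw($300)): balance=$0.00 total_interest=$14.46

Answer: 0.00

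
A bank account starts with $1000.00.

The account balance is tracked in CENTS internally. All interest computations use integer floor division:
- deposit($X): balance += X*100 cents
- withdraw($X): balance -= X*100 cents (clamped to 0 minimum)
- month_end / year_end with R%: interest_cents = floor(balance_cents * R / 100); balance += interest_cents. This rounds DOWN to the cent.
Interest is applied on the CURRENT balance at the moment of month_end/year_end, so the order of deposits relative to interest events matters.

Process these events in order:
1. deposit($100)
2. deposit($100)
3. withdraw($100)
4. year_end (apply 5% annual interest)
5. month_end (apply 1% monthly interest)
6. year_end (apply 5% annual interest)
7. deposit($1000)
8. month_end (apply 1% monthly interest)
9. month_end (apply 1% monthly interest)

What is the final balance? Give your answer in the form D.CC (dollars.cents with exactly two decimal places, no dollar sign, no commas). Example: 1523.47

Answer: 2269.58

Derivation:
After 1 (deposit($100)): balance=$1100.00 total_interest=$0.00
After 2 (deposit($100)): balance=$1200.00 total_interest=$0.00
After 3 (withdraw($100)): balance=$1100.00 total_interest=$0.00
After 4 (year_end (apply 5% annual interest)): balance=$1155.00 total_interest=$55.00
After 5 (month_end (apply 1% monthly interest)): balance=$1166.55 total_interest=$66.55
After 6 (year_end (apply 5% annual interest)): balance=$1224.87 total_interest=$124.87
After 7 (deposit($1000)): balance=$2224.87 total_interest=$124.87
After 8 (month_end (apply 1% monthly interest)): balance=$2247.11 total_interest=$147.11
After 9 (month_end (apply 1% monthly interest)): balance=$2269.58 total_interest=$169.58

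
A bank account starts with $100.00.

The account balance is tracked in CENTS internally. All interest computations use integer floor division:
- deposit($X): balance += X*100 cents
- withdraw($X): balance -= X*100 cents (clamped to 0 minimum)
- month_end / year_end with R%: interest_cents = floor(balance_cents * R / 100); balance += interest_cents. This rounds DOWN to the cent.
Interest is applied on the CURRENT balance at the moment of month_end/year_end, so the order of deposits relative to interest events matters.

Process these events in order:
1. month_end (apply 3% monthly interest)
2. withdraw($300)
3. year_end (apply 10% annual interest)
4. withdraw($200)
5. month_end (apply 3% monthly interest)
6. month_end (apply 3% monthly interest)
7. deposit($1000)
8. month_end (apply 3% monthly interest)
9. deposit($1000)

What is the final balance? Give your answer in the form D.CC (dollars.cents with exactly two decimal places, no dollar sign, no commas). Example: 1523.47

After 1 (month_end (apply 3% monthly interest)): balance=$103.00 total_interest=$3.00
After 2 (withdraw($300)): balance=$0.00 total_interest=$3.00
After 3 (year_end (apply 10% annual interest)): balance=$0.00 total_interest=$3.00
After 4 (withdraw($200)): balance=$0.00 total_interest=$3.00
After 5 (month_end (apply 3% monthly interest)): balance=$0.00 total_interest=$3.00
After 6 (month_end (apply 3% monthly interest)): balance=$0.00 total_interest=$3.00
After 7 (deposit($1000)): balance=$1000.00 total_interest=$3.00
After 8 (month_end (apply 3% monthly interest)): balance=$1030.00 total_interest=$33.00
After 9 (deposit($1000)): balance=$2030.00 total_interest=$33.00

Answer: 2030.00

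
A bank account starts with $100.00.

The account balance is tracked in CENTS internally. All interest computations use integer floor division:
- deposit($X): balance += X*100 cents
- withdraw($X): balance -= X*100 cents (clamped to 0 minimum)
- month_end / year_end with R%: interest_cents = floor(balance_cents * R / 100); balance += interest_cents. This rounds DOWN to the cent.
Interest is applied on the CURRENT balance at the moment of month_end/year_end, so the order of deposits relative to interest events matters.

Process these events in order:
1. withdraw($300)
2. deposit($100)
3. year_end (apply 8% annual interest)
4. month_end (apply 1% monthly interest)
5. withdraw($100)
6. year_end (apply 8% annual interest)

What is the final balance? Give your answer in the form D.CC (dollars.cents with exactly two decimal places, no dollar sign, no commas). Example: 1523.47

Answer: 9.80

Derivation:
After 1 (withdraw($300)): balance=$0.00 total_interest=$0.00
After 2 (deposit($100)): balance=$100.00 total_interest=$0.00
After 3 (year_end (apply 8% annual interest)): balance=$108.00 total_interest=$8.00
After 4 (month_end (apply 1% monthly interest)): balance=$109.08 total_interest=$9.08
After 5 (withdraw($100)): balance=$9.08 total_interest=$9.08
After 6 (year_end (apply 8% annual interest)): balance=$9.80 total_interest=$9.80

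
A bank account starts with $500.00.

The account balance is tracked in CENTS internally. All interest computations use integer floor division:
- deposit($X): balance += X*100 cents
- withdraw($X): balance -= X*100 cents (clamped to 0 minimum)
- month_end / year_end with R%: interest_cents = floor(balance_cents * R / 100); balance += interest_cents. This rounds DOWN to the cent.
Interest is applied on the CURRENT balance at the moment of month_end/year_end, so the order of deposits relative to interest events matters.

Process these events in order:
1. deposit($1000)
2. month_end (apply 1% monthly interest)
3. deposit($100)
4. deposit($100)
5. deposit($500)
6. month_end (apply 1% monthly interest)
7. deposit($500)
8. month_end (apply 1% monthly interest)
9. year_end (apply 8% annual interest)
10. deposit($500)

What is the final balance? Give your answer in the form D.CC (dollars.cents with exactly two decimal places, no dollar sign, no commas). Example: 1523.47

After 1 (deposit($1000)): balance=$1500.00 total_interest=$0.00
After 2 (month_end (apply 1% monthly interest)): balance=$1515.00 total_interest=$15.00
After 3 (deposit($100)): balance=$1615.00 total_interest=$15.00
After 4 (deposit($100)): balance=$1715.00 total_interest=$15.00
After 5 (deposit($500)): balance=$2215.00 total_interest=$15.00
After 6 (month_end (apply 1% monthly interest)): balance=$2237.15 total_interest=$37.15
After 7 (deposit($500)): balance=$2737.15 total_interest=$37.15
After 8 (month_end (apply 1% monthly interest)): balance=$2764.52 total_interest=$64.52
After 9 (year_end (apply 8% annual interest)): balance=$2985.68 total_interest=$285.68
After 10 (deposit($500)): balance=$3485.68 total_interest=$285.68

Answer: 3485.68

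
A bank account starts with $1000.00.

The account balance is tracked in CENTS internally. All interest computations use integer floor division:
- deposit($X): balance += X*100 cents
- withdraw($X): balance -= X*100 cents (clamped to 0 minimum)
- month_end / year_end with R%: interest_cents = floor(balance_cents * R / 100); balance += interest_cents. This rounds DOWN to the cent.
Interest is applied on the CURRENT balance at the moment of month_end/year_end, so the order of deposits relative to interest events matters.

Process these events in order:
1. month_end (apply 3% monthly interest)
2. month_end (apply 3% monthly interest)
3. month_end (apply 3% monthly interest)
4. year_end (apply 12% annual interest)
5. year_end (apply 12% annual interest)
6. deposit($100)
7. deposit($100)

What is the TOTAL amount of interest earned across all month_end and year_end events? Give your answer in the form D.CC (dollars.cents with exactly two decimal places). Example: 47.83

After 1 (month_end (apply 3% monthly interest)): balance=$1030.00 total_interest=$30.00
After 2 (month_end (apply 3% monthly interest)): balance=$1060.90 total_interest=$60.90
After 3 (month_end (apply 3% monthly interest)): balance=$1092.72 total_interest=$92.72
After 4 (year_end (apply 12% annual interest)): balance=$1223.84 total_interest=$223.84
After 5 (year_end (apply 12% annual interest)): balance=$1370.70 total_interest=$370.70
After 6 (deposit($100)): balance=$1470.70 total_interest=$370.70
After 7 (deposit($100)): balance=$1570.70 total_interest=$370.70

Answer: 370.70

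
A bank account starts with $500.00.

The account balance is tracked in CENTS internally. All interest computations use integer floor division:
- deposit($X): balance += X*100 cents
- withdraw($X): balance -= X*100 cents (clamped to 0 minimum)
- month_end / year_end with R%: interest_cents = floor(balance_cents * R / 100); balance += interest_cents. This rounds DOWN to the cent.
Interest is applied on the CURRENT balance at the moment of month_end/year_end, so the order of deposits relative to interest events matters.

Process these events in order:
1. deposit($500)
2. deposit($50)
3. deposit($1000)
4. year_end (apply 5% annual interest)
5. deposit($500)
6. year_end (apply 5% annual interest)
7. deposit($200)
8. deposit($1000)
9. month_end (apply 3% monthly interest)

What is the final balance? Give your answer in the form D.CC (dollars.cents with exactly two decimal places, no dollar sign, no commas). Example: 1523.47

Answer: 4104.67

Derivation:
After 1 (deposit($500)): balance=$1000.00 total_interest=$0.00
After 2 (deposit($50)): balance=$1050.00 total_interest=$0.00
After 3 (deposit($1000)): balance=$2050.00 total_interest=$0.00
After 4 (year_end (apply 5% annual interest)): balance=$2152.50 total_interest=$102.50
After 5 (deposit($500)): balance=$2652.50 total_interest=$102.50
After 6 (year_end (apply 5% annual interest)): balance=$2785.12 total_interest=$235.12
After 7 (deposit($200)): balance=$2985.12 total_interest=$235.12
After 8 (deposit($1000)): balance=$3985.12 total_interest=$235.12
After 9 (month_end (apply 3% monthly interest)): balance=$4104.67 total_interest=$354.67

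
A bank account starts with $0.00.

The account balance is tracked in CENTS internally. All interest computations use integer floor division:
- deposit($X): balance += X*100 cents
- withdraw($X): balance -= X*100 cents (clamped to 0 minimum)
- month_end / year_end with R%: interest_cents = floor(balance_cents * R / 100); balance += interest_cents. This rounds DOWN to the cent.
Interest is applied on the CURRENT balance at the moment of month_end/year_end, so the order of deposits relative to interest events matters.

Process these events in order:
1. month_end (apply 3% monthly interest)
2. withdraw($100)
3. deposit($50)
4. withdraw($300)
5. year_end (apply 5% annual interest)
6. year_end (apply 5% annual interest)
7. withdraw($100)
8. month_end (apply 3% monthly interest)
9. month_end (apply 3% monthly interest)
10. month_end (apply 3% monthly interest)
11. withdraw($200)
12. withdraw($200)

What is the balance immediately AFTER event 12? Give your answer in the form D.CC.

After 1 (month_end (apply 3% monthly interest)): balance=$0.00 total_interest=$0.00
After 2 (withdraw($100)): balance=$0.00 total_interest=$0.00
After 3 (deposit($50)): balance=$50.00 total_interest=$0.00
After 4 (withdraw($300)): balance=$0.00 total_interest=$0.00
After 5 (year_end (apply 5% annual interest)): balance=$0.00 total_interest=$0.00
After 6 (year_end (apply 5% annual interest)): balance=$0.00 total_interest=$0.00
After 7 (withdraw($100)): balance=$0.00 total_interest=$0.00
After 8 (month_end (apply 3% monthly interest)): balance=$0.00 total_interest=$0.00
After 9 (month_end (apply 3% monthly interest)): balance=$0.00 total_interest=$0.00
After 10 (month_end (apply 3% monthly interest)): balance=$0.00 total_interest=$0.00
After 11 (withdraw($200)): balance=$0.00 total_interest=$0.00
After 12 (withdraw($200)): balance=$0.00 total_interest=$0.00

Answer: 0.00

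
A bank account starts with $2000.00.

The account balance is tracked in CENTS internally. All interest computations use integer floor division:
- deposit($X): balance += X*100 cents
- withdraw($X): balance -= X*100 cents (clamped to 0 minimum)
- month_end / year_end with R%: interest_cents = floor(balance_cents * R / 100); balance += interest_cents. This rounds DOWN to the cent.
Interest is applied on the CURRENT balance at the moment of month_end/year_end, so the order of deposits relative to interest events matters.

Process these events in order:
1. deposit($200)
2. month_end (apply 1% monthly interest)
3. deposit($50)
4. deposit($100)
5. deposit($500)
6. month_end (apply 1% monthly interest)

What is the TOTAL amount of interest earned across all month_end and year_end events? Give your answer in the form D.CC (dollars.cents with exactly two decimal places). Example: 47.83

After 1 (deposit($200)): balance=$2200.00 total_interest=$0.00
After 2 (month_end (apply 1% monthly interest)): balance=$2222.00 total_interest=$22.00
After 3 (deposit($50)): balance=$2272.00 total_interest=$22.00
After 4 (deposit($100)): balance=$2372.00 total_interest=$22.00
After 5 (deposit($500)): balance=$2872.00 total_interest=$22.00
After 6 (month_end (apply 1% monthly interest)): balance=$2900.72 total_interest=$50.72

Answer: 50.72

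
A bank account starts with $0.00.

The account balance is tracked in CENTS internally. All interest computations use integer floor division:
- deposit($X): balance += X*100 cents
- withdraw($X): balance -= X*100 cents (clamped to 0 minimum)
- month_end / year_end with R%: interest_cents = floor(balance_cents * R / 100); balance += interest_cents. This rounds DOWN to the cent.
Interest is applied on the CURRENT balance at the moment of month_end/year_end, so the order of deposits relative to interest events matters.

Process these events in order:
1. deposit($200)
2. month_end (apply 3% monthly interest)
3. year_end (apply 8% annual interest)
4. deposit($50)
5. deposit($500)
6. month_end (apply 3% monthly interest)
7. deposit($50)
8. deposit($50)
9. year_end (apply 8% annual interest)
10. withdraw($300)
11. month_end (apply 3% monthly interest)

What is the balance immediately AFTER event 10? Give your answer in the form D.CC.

Answer: 667.30

Derivation:
After 1 (deposit($200)): balance=$200.00 total_interest=$0.00
After 2 (month_end (apply 3% monthly interest)): balance=$206.00 total_interest=$6.00
After 3 (year_end (apply 8% annual interest)): balance=$222.48 total_interest=$22.48
After 4 (deposit($50)): balance=$272.48 total_interest=$22.48
After 5 (deposit($500)): balance=$772.48 total_interest=$22.48
After 6 (month_end (apply 3% monthly interest)): balance=$795.65 total_interest=$45.65
After 7 (deposit($50)): balance=$845.65 total_interest=$45.65
After 8 (deposit($50)): balance=$895.65 total_interest=$45.65
After 9 (year_end (apply 8% annual interest)): balance=$967.30 total_interest=$117.30
After 10 (withdraw($300)): balance=$667.30 total_interest=$117.30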